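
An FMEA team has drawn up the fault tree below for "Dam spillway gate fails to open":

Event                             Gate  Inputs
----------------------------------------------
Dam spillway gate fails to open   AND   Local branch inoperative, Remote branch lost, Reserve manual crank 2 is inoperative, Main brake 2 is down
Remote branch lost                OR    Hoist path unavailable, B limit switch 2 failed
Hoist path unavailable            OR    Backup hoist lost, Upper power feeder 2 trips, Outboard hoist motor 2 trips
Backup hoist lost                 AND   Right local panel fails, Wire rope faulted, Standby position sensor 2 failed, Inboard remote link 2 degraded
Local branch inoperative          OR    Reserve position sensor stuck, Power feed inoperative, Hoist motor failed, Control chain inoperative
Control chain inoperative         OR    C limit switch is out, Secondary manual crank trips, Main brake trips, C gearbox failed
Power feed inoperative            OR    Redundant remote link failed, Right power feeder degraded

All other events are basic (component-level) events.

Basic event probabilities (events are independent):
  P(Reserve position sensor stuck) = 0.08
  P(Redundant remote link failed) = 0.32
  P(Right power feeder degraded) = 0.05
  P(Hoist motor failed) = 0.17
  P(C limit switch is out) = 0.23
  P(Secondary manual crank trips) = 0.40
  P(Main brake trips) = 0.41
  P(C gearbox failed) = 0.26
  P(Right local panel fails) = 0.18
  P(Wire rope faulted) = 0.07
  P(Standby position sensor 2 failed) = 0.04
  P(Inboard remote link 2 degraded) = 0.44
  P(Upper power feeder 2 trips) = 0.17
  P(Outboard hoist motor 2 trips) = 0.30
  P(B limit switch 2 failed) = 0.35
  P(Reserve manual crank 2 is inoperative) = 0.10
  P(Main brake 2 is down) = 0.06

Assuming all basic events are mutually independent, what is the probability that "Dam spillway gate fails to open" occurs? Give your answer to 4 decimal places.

0.0034

P(Power feed inoperative) [OR] = 1 − (1−0.32) × (1−0.05) = 0.354000
P(Control chain inoperative) [OR] = 1 − (1−0.23) × (1−0.40) × (1−0.41) × (1−0.26) = 0.798291
P(Local branch inoperative) [OR] = 1 − (1−0.08) × (1−0.354000) × (1−0.17) × (1−0.798291) = 0.900500
P(Backup hoist lost) [AND] = 0.18 × 0.07 × 0.04 × 0.44 = 0.000222
P(Hoist path unavailable) [OR] = 1 − (1−0.000222) × (1−0.17) × (1−0.30) = 0.419129
P(Remote branch lost) [OR] = 1 − (1−0.419129) × (1−0.35) = 0.622434
P(Dam spillway gate fails to open) [AND] = 0.900500 × 0.622434 × 0.10 × 0.06 = 0.003363
Rounded to 4 decimal places: P(Dam spillway gate fails to open) ≈ 0.0034.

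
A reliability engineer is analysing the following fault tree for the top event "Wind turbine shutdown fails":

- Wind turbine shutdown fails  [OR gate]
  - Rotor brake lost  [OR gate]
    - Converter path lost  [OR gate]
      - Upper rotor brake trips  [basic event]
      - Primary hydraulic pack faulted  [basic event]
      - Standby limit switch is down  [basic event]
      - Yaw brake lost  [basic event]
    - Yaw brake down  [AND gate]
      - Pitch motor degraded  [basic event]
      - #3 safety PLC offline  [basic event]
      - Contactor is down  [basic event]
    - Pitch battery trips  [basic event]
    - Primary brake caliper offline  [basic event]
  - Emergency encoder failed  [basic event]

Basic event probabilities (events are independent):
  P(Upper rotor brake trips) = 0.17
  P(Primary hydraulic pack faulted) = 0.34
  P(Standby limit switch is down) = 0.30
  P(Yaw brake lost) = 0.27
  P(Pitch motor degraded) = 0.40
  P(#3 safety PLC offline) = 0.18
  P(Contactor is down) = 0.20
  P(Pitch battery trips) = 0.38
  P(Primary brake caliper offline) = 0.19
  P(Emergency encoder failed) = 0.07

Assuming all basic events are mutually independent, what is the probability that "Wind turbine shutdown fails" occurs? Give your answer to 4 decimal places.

0.8711

P(Converter path lost) [OR] = 1 − (1−0.17) × (1−0.34) × (1−0.30) × (1−0.27) = 0.720074
P(Yaw brake down) [AND] = 0.40 × 0.18 × 0.20 = 0.014400
P(Rotor brake lost) [OR] = 1 − (1−0.720074) × (1−0.014400) × (1−0.38) × (1−0.19) = 0.861445
P(Wind turbine shutdown fails) [OR] = 1 − (1−0.861445) × (1−0.07) = 0.871144
Rounded to 4 decimal places: P(Wind turbine shutdown fails) ≈ 0.8711.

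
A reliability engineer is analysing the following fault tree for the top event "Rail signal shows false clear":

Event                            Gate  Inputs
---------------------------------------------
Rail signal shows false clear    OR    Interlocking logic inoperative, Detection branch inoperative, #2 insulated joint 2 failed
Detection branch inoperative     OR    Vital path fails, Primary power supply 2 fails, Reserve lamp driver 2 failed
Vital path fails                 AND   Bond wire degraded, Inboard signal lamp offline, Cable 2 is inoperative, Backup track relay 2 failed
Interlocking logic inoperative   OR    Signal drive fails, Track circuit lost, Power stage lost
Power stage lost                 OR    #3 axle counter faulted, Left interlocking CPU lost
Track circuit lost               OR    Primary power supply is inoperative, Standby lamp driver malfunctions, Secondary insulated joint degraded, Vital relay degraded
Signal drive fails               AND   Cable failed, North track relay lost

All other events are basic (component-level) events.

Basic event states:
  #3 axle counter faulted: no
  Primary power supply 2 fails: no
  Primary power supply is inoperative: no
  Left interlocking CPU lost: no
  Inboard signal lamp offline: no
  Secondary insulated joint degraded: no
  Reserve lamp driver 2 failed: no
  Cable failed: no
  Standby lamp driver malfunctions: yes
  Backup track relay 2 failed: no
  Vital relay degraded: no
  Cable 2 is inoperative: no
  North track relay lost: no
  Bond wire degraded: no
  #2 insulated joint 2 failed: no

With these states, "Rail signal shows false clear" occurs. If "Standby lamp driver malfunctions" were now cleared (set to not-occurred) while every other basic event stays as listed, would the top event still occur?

No

Counterfactual: set "Standby lamp driver malfunctions" to not occurred.
Signal drive fails [AND]: Cable failed=not, North track relay lost=not → not all inputs occur → does not occur.
Track circuit lost [OR]: Primary power supply is inoperative=not, Standby lamp driver malfunctions=not, Secondary insulated joint degraded=not, Vital relay degraded=not → no input occurs → does not occur.
Power stage lost [OR]: #3 axle counter faulted=not, Left interlocking CPU lost=not → no input occurs → does not occur.
Interlocking logic inoperative [OR]: Signal drive fails=not, Track circuit lost=not, Power stage lost=not → no input occurs → does not occur.
Vital path fails [AND]: Bond wire degraded=not, Inboard signal lamp offline=not, Cable 2 is inoperative=not, Backup track relay 2 failed=not → not all inputs occur → does not occur.
Detection branch inoperative [OR]: Vital path fails=not, Primary power supply 2 fails=not, Reserve lamp driver 2 failed=not → no input occurs → does not occur.
Rail signal shows false clear [OR]: Interlocking logic inoperative=not, Detection branch inoperative=not, #2 insulated joint 2 failed=not → no input occurs → does not occur.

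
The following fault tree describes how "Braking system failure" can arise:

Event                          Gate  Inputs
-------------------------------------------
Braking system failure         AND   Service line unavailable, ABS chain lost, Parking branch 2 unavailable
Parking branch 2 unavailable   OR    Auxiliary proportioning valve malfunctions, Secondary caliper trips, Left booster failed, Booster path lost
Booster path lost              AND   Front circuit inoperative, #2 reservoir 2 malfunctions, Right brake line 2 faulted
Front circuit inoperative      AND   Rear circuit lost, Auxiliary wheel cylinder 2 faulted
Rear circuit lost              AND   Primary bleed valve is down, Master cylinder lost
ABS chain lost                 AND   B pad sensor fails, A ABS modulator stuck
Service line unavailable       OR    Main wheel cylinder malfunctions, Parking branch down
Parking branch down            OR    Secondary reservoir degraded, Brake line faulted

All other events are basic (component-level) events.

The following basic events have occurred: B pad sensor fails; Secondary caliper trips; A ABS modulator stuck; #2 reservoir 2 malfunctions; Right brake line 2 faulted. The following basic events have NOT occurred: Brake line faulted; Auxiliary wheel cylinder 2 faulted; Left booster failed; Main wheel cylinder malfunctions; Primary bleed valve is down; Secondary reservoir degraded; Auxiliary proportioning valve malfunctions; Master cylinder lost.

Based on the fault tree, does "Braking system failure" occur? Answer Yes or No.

Parking branch down [OR]: Secondary reservoir degraded=not, Brake line faulted=not → no input occurs → does not occur.
Service line unavailable [OR]: Main wheel cylinder malfunctions=not, Parking branch down=not → no input occurs → does not occur.
ABS chain lost [AND]: B pad sensor fails=occurs, A ABS modulator stuck=occurs → all inputs occur → occurs.
Rear circuit lost [AND]: Primary bleed valve is down=not, Master cylinder lost=not → not all inputs occur → does not occur.
Front circuit inoperative [AND]: Rear circuit lost=not, Auxiliary wheel cylinder 2 faulted=not → not all inputs occur → does not occur.
Booster path lost [AND]: Front circuit inoperative=not, #2 reservoir 2 malfunctions=occurs, Right brake line 2 faulted=occurs → not all inputs occur → does not occur.
Parking branch 2 unavailable [OR]: Auxiliary proportioning valve malfunctions=not, Secondary caliper trips=occurs, Left booster failed=not, Booster path lost=not → at least one input occurs → occurs.
Braking system failure [AND]: Service line unavailable=not, ABS chain lost=occurs, Parking branch 2 unavailable=occurs → not all inputs occur → does not occur.

No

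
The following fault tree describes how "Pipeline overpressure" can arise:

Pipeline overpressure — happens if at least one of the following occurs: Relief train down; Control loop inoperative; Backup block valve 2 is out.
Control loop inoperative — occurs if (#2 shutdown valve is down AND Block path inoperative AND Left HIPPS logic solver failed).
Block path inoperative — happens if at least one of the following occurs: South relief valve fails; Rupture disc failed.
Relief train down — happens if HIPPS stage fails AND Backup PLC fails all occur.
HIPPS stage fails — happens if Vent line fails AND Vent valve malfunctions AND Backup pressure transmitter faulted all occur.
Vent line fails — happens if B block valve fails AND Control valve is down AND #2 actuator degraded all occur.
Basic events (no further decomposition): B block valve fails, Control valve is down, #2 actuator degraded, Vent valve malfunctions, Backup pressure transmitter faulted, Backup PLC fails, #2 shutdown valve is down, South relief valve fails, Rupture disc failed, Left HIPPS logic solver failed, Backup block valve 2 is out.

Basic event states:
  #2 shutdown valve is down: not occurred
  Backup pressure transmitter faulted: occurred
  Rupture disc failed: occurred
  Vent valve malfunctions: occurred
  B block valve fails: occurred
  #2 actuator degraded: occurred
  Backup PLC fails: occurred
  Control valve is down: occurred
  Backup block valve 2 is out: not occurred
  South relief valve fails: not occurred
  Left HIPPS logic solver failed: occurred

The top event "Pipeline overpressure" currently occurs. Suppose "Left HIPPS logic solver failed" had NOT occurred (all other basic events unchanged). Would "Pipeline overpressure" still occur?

Yes

Counterfactual: set "Left HIPPS logic solver failed" to not occurred.
Vent line fails [AND]: B block valve fails=occurs, Control valve is down=occurs, #2 actuator degraded=occurs → all inputs occur → occurs.
HIPPS stage fails [AND]: Vent line fails=occurs, Vent valve malfunctions=occurs, Backup pressure transmitter faulted=occurs → all inputs occur → occurs.
Relief train down [AND]: HIPPS stage fails=occurs, Backup PLC fails=occurs → all inputs occur → occurs.
Block path inoperative [OR]: South relief valve fails=not, Rupture disc failed=occurs → at least one input occurs → occurs.
Control loop inoperative [AND]: #2 shutdown valve is down=not, Block path inoperative=occurs, Left HIPPS logic solver failed=not → not all inputs occur → does not occur.
Pipeline overpressure [OR]: Relief train down=occurs, Control loop inoperative=not, Backup block valve 2 is out=not → at least one input occurs → occurs.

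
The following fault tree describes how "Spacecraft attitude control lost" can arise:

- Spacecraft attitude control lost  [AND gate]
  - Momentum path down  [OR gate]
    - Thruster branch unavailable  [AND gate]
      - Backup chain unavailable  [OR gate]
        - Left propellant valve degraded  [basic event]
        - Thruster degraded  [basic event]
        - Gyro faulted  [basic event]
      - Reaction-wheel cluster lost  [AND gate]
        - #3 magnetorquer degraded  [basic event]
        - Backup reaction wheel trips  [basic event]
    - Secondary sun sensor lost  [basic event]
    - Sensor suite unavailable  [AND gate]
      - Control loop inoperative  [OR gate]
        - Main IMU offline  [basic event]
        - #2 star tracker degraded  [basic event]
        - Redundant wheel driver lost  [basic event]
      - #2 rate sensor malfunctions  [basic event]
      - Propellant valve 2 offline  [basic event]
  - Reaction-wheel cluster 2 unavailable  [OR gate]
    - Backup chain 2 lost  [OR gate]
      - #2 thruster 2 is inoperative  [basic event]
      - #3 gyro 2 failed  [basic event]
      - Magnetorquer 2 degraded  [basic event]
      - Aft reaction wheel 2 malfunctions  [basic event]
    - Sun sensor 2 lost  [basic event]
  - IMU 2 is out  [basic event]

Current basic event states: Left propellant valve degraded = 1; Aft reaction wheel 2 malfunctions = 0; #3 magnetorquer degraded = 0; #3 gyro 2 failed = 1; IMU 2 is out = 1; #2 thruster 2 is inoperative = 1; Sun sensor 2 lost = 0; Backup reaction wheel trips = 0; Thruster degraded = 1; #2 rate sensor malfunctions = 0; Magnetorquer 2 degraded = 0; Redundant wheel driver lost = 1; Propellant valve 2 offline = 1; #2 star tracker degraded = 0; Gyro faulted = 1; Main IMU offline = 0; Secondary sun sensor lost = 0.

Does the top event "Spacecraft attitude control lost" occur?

No

Backup chain unavailable [OR]: Left propellant valve degraded=occurs, Thruster degraded=occurs, Gyro faulted=occurs → at least one input occurs → occurs.
Reaction-wheel cluster lost [AND]: #3 magnetorquer degraded=not, Backup reaction wheel trips=not → not all inputs occur → does not occur.
Thruster branch unavailable [AND]: Backup chain unavailable=occurs, Reaction-wheel cluster lost=not → not all inputs occur → does not occur.
Control loop inoperative [OR]: Main IMU offline=not, #2 star tracker degraded=not, Redundant wheel driver lost=occurs → at least one input occurs → occurs.
Sensor suite unavailable [AND]: Control loop inoperative=occurs, #2 rate sensor malfunctions=not, Propellant valve 2 offline=occurs → not all inputs occur → does not occur.
Momentum path down [OR]: Thruster branch unavailable=not, Secondary sun sensor lost=not, Sensor suite unavailable=not → no input occurs → does not occur.
Backup chain 2 lost [OR]: #2 thruster 2 is inoperative=occurs, #3 gyro 2 failed=occurs, Magnetorquer 2 degraded=not, Aft reaction wheel 2 malfunctions=not → at least one input occurs → occurs.
Reaction-wheel cluster 2 unavailable [OR]: Backup chain 2 lost=occurs, Sun sensor 2 lost=not → at least one input occurs → occurs.
Spacecraft attitude control lost [AND]: Momentum path down=not, Reaction-wheel cluster 2 unavailable=occurs, IMU 2 is out=occurs → not all inputs occur → does not occur.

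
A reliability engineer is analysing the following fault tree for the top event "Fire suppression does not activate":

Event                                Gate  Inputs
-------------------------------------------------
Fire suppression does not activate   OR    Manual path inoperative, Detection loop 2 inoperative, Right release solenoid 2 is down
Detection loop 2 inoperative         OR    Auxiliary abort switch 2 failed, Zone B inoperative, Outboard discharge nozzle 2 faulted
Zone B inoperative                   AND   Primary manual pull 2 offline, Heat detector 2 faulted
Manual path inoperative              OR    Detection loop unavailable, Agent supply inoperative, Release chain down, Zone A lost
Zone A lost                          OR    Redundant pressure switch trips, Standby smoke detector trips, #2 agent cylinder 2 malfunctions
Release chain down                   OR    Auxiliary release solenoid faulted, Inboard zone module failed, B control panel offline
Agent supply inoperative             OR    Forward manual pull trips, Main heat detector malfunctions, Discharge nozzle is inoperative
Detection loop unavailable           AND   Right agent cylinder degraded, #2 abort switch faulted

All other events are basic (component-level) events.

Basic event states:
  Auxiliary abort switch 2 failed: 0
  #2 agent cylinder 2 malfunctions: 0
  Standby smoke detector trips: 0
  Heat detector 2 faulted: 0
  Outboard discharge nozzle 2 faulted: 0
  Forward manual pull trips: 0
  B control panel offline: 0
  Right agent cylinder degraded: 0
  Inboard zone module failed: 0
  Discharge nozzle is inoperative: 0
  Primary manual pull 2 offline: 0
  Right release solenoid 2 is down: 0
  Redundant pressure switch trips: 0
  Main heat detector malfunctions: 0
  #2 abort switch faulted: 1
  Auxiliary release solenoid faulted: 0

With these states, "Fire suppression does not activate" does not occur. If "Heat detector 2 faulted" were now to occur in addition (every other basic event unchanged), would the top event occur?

No

Counterfactual: set "Heat detector 2 faulted" to occurred.
Detection loop unavailable [AND]: Right agent cylinder degraded=not, #2 abort switch faulted=occurs → not all inputs occur → does not occur.
Agent supply inoperative [OR]: Forward manual pull trips=not, Main heat detector malfunctions=not, Discharge nozzle is inoperative=not → no input occurs → does not occur.
Release chain down [OR]: Auxiliary release solenoid faulted=not, Inboard zone module failed=not, B control panel offline=not → no input occurs → does not occur.
Zone A lost [OR]: Redundant pressure switch trips=not, Standby smoke detector trips=not, #2 agent cylinder 2 malfunctions=not → no input occurs → does not occur.
Manual path inoperative [OR]: Detection loop unavailable=not, Agent supply inoperative=not, Release chain down=not, Zone A lost=not → no input occurs → does not occur.
Zone B inoperative [AND]: Primary manual pull 2 offline=not, Heat detector 2 faulted=occurs → not all inputs occur → does not occur.
Detection loop 2 inoperative [OR]: Auxiliary abort switch 2 failed=not, Zone B inoperative=not, Outboard discharge nozzle 2 faulted=not → no input occurs → does not occur.
Fire suppression does not activate [OR]: Manual path inoperative=not, Detection loop 2 inoperative=not, Right release solenoid 2 is down=not → no input occurs → does not occur.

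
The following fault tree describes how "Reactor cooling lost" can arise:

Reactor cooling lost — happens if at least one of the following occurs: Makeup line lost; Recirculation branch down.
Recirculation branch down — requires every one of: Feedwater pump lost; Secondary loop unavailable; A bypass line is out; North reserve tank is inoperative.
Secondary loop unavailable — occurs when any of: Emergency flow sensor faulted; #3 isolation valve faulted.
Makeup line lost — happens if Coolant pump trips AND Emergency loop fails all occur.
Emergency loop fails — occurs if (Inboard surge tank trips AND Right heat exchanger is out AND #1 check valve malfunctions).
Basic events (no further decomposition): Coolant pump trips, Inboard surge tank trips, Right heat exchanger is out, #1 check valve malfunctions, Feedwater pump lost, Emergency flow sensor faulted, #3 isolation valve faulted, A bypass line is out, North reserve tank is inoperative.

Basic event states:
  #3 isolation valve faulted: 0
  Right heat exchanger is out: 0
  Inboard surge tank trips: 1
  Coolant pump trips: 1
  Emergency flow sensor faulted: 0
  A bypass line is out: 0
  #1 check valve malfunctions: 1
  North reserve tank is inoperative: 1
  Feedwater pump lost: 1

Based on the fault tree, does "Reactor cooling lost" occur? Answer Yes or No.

Emergency loop fails [AND]: Inboard surge tank trips=occurs, Right heat exchanger is out=not, #1 check valve malfunctions=occurs → not all inputs occur → does not occur.
Makeup line lost [AND]: Coolant pump trips=occurs, Emergency loop fails=not → not all inputs occur → does not occur.
Secondary loop unavailable [OR]: Emergency flow sensor faulted=not, #3 isolation valve faulted=not → no input occurs → does not occur.
Recirculation branch down [AND]: Feedwater pump lost=occurs, Secondary loop unavailable=not, A bypass line is out=not, North reserve tank is inoperative=occurs → not all inputs occur → does not occur.
Reactor cooling lost [OR]: Makeup line lost=not, Recirculation branch down=not → no input occurs → does not occur.

No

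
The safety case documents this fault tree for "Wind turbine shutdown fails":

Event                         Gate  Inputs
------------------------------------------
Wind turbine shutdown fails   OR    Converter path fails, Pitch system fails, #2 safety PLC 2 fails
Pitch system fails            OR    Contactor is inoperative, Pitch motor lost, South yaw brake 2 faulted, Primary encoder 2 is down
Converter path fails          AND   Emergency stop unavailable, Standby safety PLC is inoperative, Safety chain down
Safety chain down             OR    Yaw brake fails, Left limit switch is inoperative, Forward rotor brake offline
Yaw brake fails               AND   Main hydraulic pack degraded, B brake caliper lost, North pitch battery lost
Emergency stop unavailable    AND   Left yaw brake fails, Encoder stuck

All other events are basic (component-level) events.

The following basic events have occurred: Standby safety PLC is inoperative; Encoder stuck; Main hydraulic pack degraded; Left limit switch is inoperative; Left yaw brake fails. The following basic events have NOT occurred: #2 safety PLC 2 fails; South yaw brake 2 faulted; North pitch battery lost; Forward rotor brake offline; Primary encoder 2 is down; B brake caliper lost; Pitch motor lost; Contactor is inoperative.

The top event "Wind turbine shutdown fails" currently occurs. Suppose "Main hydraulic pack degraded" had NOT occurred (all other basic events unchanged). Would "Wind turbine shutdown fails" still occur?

Yes

Counterfactual: set "Main hydraulic pack degraded" to not occurred.
Emergency stop unavailable [AND]: Left yaw brake fails=occurs, Encoder stuck=occurs → all inputs occur → occurs.
Yaw brake fails [AND]: Main hydraulic pack degraded=not, B brake caliper lost=not, North pitch battery lost=not → not all inputs occur → does not occur.
Safety chain down [OR]: Yaw brake fails=not, Left limit switch is inoperative=occurs, Forward rotor brake offline=not → at least one input occurs → occurs.
Converter path fails [AND]: Emergency stop unavailable=occurs, Standby safety PLC is inoperative=occurs, Safety chain down=occurs → all inputs occur → occurs.
Pitch system fails [OR]: Contactor is inoperative=not, Pitch motor lost=not, South yaw brake 2 faulted=not, Primary encoder 2 is down=not → no input occurs → does not occur.
Wind turbine shutdown fails [OR]: Converter path fails=occurs, Pitch system fails=not, #2 safety PLC 2 fails=not → at least one input occurs → occurs.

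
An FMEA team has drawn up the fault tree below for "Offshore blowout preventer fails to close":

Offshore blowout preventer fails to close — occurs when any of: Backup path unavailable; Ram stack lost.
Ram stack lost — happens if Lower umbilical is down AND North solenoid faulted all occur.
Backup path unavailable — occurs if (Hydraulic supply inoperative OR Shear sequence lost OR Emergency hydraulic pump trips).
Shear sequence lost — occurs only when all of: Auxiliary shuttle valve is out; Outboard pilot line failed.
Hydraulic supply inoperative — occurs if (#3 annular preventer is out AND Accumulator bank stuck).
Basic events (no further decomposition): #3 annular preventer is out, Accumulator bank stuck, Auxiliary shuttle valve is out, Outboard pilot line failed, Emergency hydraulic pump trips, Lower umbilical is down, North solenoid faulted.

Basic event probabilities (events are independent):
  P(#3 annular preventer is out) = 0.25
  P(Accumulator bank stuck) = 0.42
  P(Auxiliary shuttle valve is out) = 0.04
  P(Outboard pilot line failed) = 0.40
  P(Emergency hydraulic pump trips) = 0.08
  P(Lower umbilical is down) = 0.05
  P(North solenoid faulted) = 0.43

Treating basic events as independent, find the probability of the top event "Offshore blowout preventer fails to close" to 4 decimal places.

P(Hydraulic supply inoperative) [AND] = 0.25 × 0.42 = 0.105000
P(Shear sequence lost) [AND] = 0.04 × 0.40 = 0.016000
P(Backup path unavailable) [OR] = 1 − (1−0.105000) × (1−0.016000) × (1−0.08) = 0.189774
P(Ram stack lost) [AND] = 0.05 × 0.43 = 0.021500
P(Offshore blowout preventer fails to close) [OR] = 1 − (1−0.189774) × (1−0.021500) = 0.207194
Rounded to 4 decimal places: P(Offshore blowout preventer fails to close) ≈ 0.2072.

0.2072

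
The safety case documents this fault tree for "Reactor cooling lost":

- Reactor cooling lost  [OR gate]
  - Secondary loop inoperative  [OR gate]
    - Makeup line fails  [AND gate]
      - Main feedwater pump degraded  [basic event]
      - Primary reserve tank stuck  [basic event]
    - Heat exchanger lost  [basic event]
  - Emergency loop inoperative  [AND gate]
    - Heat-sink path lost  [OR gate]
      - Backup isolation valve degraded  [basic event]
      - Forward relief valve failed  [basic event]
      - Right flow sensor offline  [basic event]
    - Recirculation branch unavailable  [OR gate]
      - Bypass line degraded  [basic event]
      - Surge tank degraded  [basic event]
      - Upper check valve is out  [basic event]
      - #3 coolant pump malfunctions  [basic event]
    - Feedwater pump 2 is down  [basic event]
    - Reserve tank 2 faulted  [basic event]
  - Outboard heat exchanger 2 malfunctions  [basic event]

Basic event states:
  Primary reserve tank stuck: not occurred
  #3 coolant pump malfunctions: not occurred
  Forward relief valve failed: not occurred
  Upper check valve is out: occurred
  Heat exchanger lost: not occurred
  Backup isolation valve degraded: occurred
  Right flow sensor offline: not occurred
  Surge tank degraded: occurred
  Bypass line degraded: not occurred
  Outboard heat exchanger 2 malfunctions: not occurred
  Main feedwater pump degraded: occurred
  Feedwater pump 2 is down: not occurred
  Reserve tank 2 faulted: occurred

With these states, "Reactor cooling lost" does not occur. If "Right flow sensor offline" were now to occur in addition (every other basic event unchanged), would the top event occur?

No

Counterfactual: set "Right flow sensor offline" to occurred.
Makeup line fails [AND]: Main feedwater pump degraded=occurs, Primary reserve tank stuck=not → not all inputs occur → does not occur.
Secondary loop inoperative [OR]: Makeup line fails=not, Heat exchanger lost=not → no input occurs → does not occur.
Heat-sink path lost [OR]: Backup isolation valve degraded=occurs, Forward relief valve failed=not, Right flow sensor offline=occurs → at least one input occurs → occurs.
Recirculation branch unavailable [OR]: Bypass line degraded=not, Surge tank degraded=occurs, Upper check valve is out=occurs, #3 coolant pump malfunctions=not → at least one input occurs → occurs.
Emergency loop inoperative [AND]: Heat-sink path lost=occurs, Recirculation branch unavailable=occurs, Feedwater pump 2 is down=not, Reserve tank 2 faulted=occurs → not all inputs occur → does not occur.
Reactor cooling lost [OR]: Secondary loop inoperative=not, Emergency loop inoperative=not, Outboard heat exchanger 2 malfunctions=not → no input occurs → does not occur.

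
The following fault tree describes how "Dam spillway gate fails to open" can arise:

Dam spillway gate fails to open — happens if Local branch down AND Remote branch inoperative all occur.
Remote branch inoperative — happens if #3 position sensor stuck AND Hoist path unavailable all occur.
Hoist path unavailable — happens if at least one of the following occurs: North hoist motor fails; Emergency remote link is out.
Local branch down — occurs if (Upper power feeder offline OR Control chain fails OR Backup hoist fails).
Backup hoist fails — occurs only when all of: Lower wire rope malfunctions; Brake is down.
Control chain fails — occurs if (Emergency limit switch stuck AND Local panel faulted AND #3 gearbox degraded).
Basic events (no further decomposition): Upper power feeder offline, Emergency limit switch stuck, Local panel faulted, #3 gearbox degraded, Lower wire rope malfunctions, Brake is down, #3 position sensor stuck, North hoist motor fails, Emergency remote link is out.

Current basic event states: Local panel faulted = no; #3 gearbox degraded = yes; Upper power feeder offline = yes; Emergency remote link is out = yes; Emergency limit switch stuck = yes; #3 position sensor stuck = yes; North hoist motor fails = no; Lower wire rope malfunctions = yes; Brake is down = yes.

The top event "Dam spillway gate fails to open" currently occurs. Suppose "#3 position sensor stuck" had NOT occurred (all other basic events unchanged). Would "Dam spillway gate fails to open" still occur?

No

Counterfactual: set "#3 position sensor stuck" to not occurred.
Control chain fails [AND]: Emergency limit switch stuck=occurs, Local panel faulted=not, #3 gearbox degraded=occurs → not all inputs occur → does not occur.
Backup hoist fails [AND]: Lower wire rope malfunctions=occurs, Brake is down=occurs → all inputs occur → occurs.
Local branch down [OR]: Upper power feeder offline=occurs, Control chain fails=not, Backup hoist fails=occurs → at least one input occurs → occurs.
Hoist path unavailable [OR]: North hoist motor fails=not, Emergency remote link is out=occurs → at least one input occurs → occurs.
Remote branch inoperative [AND]: #3 position sensor stuck=not, Hoist path unavailable=occurs → not all inputs occur → does not occur.
Dam spillway gate fails to open [AND]: Local branch down=occurs, Remote branch inoperative=not → not all inputs occur → does not occur.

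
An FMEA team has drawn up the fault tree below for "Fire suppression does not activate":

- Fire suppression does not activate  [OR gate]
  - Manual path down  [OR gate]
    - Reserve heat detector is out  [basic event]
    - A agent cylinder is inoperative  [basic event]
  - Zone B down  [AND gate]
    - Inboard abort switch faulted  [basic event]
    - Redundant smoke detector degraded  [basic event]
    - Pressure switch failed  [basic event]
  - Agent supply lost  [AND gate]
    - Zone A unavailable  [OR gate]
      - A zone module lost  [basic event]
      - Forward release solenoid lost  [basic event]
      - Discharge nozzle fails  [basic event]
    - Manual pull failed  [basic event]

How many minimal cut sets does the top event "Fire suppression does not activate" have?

6

Manual path down [OR]: union of children's cut sets → 2 cut set(s).
Zone B down [AND]: one cut set from each child combined → 1 × 1 × 1 = 1 cut set(s).
Zone A unavailable [OR]: union of children's cut sets → 3 cut set(s).
Agent supply lost [AND]: one cut set from each child combined → 3 × 1 = 3 cut set(s).
Fire suppression does not activate [OR]: union of children's cut sets → 6 cut set(s).
Minimal cut sets: {Reserve heat detector is out}; {A agent cylinder is inoperative}; {Inboard abort switch faulted, Pressure switch failed, Redundant smoke detector degraded}; {A zone module lost, Manual pull failed}; {Forward release solenoid lost, Manual pull failed}; {Discharge nozzle fails, Manual pull failed}.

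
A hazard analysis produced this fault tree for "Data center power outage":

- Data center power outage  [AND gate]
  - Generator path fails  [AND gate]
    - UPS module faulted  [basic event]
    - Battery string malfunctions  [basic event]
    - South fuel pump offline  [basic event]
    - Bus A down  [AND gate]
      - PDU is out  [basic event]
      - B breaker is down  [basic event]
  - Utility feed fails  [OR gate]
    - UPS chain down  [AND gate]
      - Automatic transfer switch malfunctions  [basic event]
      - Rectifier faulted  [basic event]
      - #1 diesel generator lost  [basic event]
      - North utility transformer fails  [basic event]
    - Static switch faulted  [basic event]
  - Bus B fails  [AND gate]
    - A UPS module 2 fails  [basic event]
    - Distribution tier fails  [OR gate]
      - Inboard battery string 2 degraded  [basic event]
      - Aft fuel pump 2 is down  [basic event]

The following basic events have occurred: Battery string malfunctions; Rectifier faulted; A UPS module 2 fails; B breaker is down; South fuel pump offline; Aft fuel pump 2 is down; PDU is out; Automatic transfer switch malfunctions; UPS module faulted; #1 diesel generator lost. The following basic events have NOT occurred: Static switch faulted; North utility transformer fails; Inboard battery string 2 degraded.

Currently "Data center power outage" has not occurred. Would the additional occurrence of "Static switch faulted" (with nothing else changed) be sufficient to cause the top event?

Yes

Counterfactual: set "Static switch faulted" to occurred.
Bus A down [AND]: PDU is out=occurs, B breaker is down=occurs → all inputs occur → occurs.
Generator path fails [AND]: UPS module faulted=occurs, Battery string malfunctions=occurs, South fuel pump offline=occurs, Bus A down=occurs → all inputs occur → occurs.
UPS chain down [AND]: Automatic transfer switch malfunctions=occurs, Rectifier faulted=occurs, #1 diesel generator lost=occurs, North utility transformer fails=not → not all inputs occur → does not occur.
Utility feed fails [OR]: UPS chain down=not, Static switch faulted=occurs → at least one input occurs → occurs.
Distribution tier fails [OR]: Inboard battery string 2 degraded=not, Aft fuel pump 2 is down=occurs → at least one input occurs → occurs.
Bus B fails [AND]: A UPS module 2 fails=occurs, Distribution tier fails=occurs → all inputs occur → occurs.
Data center power outage [AND]: Generator path fails=occurs, Utility feed fails=occurs, Bus B fails=occurs → all inputs occur → occurs.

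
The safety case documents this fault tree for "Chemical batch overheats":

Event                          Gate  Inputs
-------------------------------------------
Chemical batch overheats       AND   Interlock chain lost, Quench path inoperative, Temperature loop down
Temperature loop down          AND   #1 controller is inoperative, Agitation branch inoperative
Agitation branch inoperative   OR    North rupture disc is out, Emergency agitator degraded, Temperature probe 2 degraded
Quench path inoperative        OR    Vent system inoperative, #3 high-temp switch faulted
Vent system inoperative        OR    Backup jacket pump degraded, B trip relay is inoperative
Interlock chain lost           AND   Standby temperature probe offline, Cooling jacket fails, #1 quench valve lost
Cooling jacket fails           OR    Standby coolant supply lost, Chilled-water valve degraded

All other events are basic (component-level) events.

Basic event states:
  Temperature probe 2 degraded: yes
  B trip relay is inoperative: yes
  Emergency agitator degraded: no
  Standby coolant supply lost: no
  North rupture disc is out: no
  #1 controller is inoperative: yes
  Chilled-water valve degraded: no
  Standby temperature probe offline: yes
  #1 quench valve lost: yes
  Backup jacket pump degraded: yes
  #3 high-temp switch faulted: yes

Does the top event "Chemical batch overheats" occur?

No

Cooling jacket fails [OR]: Standby coolant supply lost=not, Chilled-water valve degraded=not → no input occurs → does not occur.
Interlock chain lost [AND]: Standby temperature probe offline=occurs, Cooling jacket fails=not, #1 quench valve lost=occurs → not all inputs occur → does not occur.
Vent system inoperative [OR]: Backup jacket pump degraded=occurs, B trip relay is inoperative=occurs → at least one input occurs → occurs.
Quench path inoperative [OR]: Vent system inoperative=occurs, #3 high-temp switch faulted=occurs → at least one input occurs → occurs.
Agitation branch inoperative [OR]: North rupture disc is out=not, Emergency agitator degraded=not, Temperature probe 2 degraded=occurs → at least one input occurs → occurs.
Temperature loop down [AND]: #1 controller is inoperative=occurs, Agitation branch inoperative=occurs → all inputs occur → occurs.
Chemical batch overheats [AND]: Interlock chain lost=not, Quench path inoperative=occurs, Temperature loop down=occurs → not all inputs occur → does not occur.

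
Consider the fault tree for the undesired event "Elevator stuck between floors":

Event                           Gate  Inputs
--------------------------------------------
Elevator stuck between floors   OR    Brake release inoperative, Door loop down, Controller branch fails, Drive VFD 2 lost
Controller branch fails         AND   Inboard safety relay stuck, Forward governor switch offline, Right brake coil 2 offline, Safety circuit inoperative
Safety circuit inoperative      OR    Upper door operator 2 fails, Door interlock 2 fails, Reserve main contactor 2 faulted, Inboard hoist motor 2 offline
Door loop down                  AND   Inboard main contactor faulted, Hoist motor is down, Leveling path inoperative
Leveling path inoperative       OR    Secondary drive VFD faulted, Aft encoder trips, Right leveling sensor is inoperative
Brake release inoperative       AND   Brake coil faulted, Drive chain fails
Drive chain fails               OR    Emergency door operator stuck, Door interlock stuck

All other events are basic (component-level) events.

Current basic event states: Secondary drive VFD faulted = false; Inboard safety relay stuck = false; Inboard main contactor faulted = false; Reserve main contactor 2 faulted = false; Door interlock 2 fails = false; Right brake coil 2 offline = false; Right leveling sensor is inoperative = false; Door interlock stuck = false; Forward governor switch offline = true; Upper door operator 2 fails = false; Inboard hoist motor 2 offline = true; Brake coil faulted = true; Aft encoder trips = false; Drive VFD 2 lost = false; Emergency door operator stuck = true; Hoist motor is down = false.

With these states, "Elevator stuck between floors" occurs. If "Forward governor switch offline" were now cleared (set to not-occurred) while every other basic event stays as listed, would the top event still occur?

Counterfactual: set "Forward governor switch offline" to not occurred.
Drive chain fails [OR]: Emergency door operator stuck=occurs, Door interlock stuck=not → at least one input occurs → occurs.
Brake release inoperative [AND]: Brake coil faulted=occurs, Drive chain fails=occurs → all inputs occur → occurs.
Leveling path inoperative [OR]: Secondary drive VFD faulted=not, Aft encoder trips=not, Right leveling sensor is inoperative=not → no input occurs → does not occur.
Door loop down [AND]: Inboard main contactor faulted=not, Hoist motor is down=not, Leveling path inoperative=not → not all inputs occur → does not occur.
Safety circuit inoperative [OR]: Upper door operator 2 fails=not, Door interlock 2 fails=not, Reserve main contactor 2 faulted=not, Inboard hoist motor 2 offline=occurs → at least one input occurs → occurs.
Controller branch fails [AND]: Inboard safety relay stuck=not, Forward governor switch offline=not, Right brake coil 2 offline=not, Safety circuit inoperative=occurs → not all inputs occur → does not occur.
Elevator stuck between floors [OR]: Brake release inoperative=occurs, Door loop down=not, Controller branch fails=not, Drive VFD 2 lost=not → at least one input occurs → occurs.

Yes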